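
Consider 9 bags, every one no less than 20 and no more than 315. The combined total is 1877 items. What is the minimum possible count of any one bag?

Minimizing one value means maximizing the remaining 8.
The other 8 can take up 8 × 315 = 2520 ≥ 1877 − 20, so one bag can sit at its floor of 20.
Achievable: one at 20 and the other 8 totalling 1857, which fits since 8 × 20 ≤ 1857 ≤ 8 × 315.

20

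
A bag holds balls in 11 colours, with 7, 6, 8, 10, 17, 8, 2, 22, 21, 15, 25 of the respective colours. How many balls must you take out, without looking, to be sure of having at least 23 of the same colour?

139

In the worst case you take as many as possible of each colour without reaching 23: 7 + 6 + 8 + 10 + 17 + 8 + 2 + 22 + 21 + 15 + 22 = 138.
The next one must give 23 of some colour, so 138 + 1 = 139.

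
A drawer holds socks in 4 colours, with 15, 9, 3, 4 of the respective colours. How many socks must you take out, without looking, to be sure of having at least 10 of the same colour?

26

In the worst case you take as many as possible of each colour without reaching 10: 9 + 9 + 3 + 4 = 25.
The next one must give 10 of some colour, so 25 + 1 = 26.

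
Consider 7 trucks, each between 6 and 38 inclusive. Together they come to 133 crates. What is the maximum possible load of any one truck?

38

Maximizing one value means minimizing the remaining 6.
The other 6 contribute at least 6 × 6 = 36, leaving at most 133 − 36 = 97.
But each truck is capped at 38, so the maximum is 38.
Achievable: one at 38 and the other 6 totalling 95, which fits since 6 × 6 ≤ 95 ≤ 6 × 38.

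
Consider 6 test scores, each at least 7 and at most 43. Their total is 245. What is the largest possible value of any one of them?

Maximizing one value means minimizing the remaining 5.
The other 5 contribute at least 5 × 7 = 35, leaving at most 245 − 35 = 210.
But each score is capped at 43, so the maximum is 43.
Achievable: one at 43 and the other 5 totalling 202, which fits since 5 × 7 ≤ 202 ≤ 5 × 43.

43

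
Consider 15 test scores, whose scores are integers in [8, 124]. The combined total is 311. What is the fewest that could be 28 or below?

Each value above 28 is at least 29, contributing at least 29 − 8 = 21 above the floor 8.
The sum exceeds the floor total 120 by 191, so at most ⌊191/21⌋ = 9 exceed 28, and at least 6 are ≤ 28.
Exactly 6 works: 6 values at 8 and 9 at 29 total 309; raise one of the low values by 2 (still ≤ 28) to hit 311.

6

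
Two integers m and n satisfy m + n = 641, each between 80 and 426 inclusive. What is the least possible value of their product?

For a fixed sum, mn is smallest when m and n are as far apart as possible.
At the endpoint m = 215, n = 641 − 215 = 426, so mn = 215 × 426 = 91590.

91590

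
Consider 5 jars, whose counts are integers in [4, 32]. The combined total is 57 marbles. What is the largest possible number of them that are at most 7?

Suppose k of them are at most 7. Those contribute at most 7 each and the rest at most 32 each.
So the total is at most 7k + 32(5 − k) = 160 − 25k. This must still be ≥ 57, so k ≤ 4.
k = 4 is achieved by 4 values at 7 and 1 at 32, total 60; lower one of the 32's by 3 (still > 7) to reach 57.

4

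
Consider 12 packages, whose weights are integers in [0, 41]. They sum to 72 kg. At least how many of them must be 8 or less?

4

Each value above 8 is at least 9, contributing at least 9 − 0 = 9 above the floor 0.
The sum exceeds the floor total 0 by 72, so at most ⌊72/9⌋ = 8 exceed 8, and at least 4 are ≤ 8.
Exactly 4 works: 4 values at 0 and 8 at 9 total 72.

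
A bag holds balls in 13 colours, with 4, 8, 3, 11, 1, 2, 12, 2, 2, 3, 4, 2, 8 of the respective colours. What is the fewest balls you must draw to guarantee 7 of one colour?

48

In the worst case you take as many as possible of each colour without reaching 7: 4 + 6 + 3 + 6 + 1 + 2 + 6 + 2 + 2 + 3 + 4 + 2 + 6 = 47.
The next one must give 7 of some colour, so 47 + 1 = 48.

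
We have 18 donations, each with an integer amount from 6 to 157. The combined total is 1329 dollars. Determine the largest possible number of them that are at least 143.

8

If k of the values are ≥ 143, the total is ≥ 143k + 6(18 − k).
Setting 143k + 6(18 − k) ≤ 1329 gives 137k ≤ 1221, so k ≤ 8.
k = 8 is achieved by 8 values at 143 and 10 at 6, total 1204; add 125 to one value (staying below 143) to reach 1329.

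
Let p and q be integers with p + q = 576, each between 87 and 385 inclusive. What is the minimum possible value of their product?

Since p + q is fixed, pushing one of them to its bound minimizes the product.
At the endpoint p = 191, q = 576 − 191 = 385, so pq = 191 × 385 = 73535.

73535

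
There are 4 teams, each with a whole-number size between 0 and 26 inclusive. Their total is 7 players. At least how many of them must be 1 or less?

1

If only k of them are at most 1, the other 4 − k are at least 2, so the total is at least (4 − k)·2 + k·0.
This is ≤ 7, so (4 − k)·2 + 0k ≤ 7, which gives k ≥ 1.
Exactly 1 works: 1 value at 0 and 3 at 2 total 6; raise one of the low values by 1 (still ≤ 1) to hit 7.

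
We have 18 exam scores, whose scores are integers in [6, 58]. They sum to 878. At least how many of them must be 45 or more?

7

Suppose at most 18 − j of them reach 45; then j values are ≤ 44 and the rest ≤ 58.
The total is then ≤ 44·j + 58·(18 − j) = 1044 − 14j. For this to be ≥ 878 we need j ≤ 11, so at least 18 − 11 = 7 must reach 45.
Exactly 7 works: 7 values at 58 and 11 at 44 total 890; lower one of the high values by 12 (still ≥ 45) to hit 878.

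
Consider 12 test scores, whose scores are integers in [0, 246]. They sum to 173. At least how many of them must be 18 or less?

Each value above 18 is at least 19, contributing at least 19 − 0 = 19 above the floor 0.
The sum exceeds the floor total 0 by 173, so at most ⌊173/19⌋ = 9 exceed 18, and at least 3 are ≤ 18.
Exactly 3 works: 3 values at 0 and 9 at 19 total 171; raise one of the low values by 2 (still ≤ 18) to hit 173.

3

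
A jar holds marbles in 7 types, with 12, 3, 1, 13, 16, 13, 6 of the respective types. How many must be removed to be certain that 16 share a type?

In the worst case you take as many as possible of each type without reaching 16: 12 + 3 + 1 + 13 + 15 + 13 + 6 = 63.
The next one must give 16 of some type, so 63 + 1 = 64.

64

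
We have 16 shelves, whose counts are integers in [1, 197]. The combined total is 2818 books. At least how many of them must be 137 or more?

11

Suppose at most 16 − j of them reach 137; then j values are ≤ 136 and the rest ≤ 197.
The total is then ≤ 136·j + 197·(16 − j) = 3152 − 61j. For this to be ≥ 2818 we need j ≤ 5, so at least 16 − 5 = 11 must reach 137.
Exactly 11 works: 11 values at 197 and 5 at 136 total 2847; lower one of the high values by 29 (still ≥ 137) to hit 2818.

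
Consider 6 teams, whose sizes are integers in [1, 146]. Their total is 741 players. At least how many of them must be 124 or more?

Suppose at most 6 − j of them reach 124; then j values are ≤ 123 and the rest ≤ 146.
The total is then ≤ 123·j + 146·(6 − j) = 876 − 23j. For this to be ≥ 741 we need j ≤ 5, so at least 6 − 5 = 1 must reach 124.
Exactly 1 works: 1 value at 146 and 5 at 123 total 761; lower one of the high values by 20 (still ≥ 124) to hit 741.

1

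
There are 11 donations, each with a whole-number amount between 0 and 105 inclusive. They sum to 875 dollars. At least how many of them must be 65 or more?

5

Each value short of 65 is at most 64, costing at least 105 − 64 = 41 against the maximum total of 1155.
We can afford to lose at most 1155 − 875 = 280, so at most ⌊280/41⌋ = 6 fall short, and at least 5 are ≥ 65.
Exactly 5 works: 5 values at 105 and 6 at 64 total 909; lower one of the high values by 34 (still ≥ 65) to hit 875.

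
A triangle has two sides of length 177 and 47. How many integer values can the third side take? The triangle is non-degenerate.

The triangle inequality gives |177 − 47| < c < 177 + 47, i.e. 130 < c < 224.
So c can be any integer from 131 to 223: 93 values.

93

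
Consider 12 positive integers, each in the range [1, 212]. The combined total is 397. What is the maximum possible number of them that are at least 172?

With k values at 172 or above and the rest at least 1, the sum is at least 12 + 171k.
Since the sum is 397, we need 171k ≤ 385, i.e. k ≤ 2.
k = 2 is achieved by 2 values at 172 and 10 at 1, total 354; add 43 to one value (staying below 172) to reach 397.

2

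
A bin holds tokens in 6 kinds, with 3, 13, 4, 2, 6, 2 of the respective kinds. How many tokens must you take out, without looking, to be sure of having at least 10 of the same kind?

27

In the worst case you take as many as possible of each kind without reaching 10: 3 + 9 + 4 + 2 + 6 + 2 = 26.
The next one must give 10 of some kind, so 26 + 1 = 27.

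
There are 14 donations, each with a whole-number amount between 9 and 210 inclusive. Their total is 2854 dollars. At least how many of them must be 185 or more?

Suppose at most 14 − j of them reach 185; then j values are ≤ 184 and the rest ≤ 210.
The total is then ≤ 184·j + 210·(14 − j) = 2940 − 26j. For this to be ≥ 2854 we need j ≤ 3, so at least 14 − 3 = 11 must reach 185.
Exactly 11 works: 11 values at 210 and 3 at 184 total 2862; lower one of the high values by 8 (still ≥ 185) to hit 2854.

11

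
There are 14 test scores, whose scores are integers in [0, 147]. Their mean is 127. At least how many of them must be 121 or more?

4

The total is 14 × 127 = 1778.
If only k of them are at least 121, the other 14 − k are at most 120, so the total is at most k·147 + (14 − k)·120.
This must reach 1778, so k·147 + (14 − k)·120 ≥ 1778, giving k ≥ 4.
Exactly 4 works: 4 values at 147 and 10 at 120 total 1788; lower one of the high values by 10 (still ≥ 121) to hit 1778.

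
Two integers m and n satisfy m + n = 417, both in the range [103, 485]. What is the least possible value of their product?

mn = m(417 − m) is concave in m, so over [103, 314] it is minimized at an endpoint.
At the endpoint m = 103, n = 417 − 103 = 314, so mn = 103 × 314 = 32342.

32342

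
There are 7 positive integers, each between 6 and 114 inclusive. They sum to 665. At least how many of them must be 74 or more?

4

Each value short of 74 is at most 73, costing at least 114 − 73 = 41 against the maximum total of 798.
We can afford to lose at most 798 − 665 = 133, so at most ⌊133/41⌋ = 3 fall short, and at least 4 are ≥ 74.
Exactly 4 works: 4 values at 114 and 3 at 73 total 675; lower one of the high values by 10 (still ≥ 74) to hit 665.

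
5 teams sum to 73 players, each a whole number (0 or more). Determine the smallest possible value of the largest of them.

The average is 73/5 > 14, so not all 5 can be 14 or less; the largest is ≥ 15.
Taking 2 copies of 14 and 3 copies of 15 gives exactly 73, so 15 is attained.

15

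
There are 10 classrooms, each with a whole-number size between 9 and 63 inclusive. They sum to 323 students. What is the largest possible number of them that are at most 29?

9

Each value at 29 or below falls at least 63 − 29 = 34 short of the ceiling 63.
The ceiling total is 10 × 63 = 630, and we need 323, so at most ⌊(630 − 323)/34⌋ = 9 can be that low.
k = 9 is achieved by 9 values at 29 and 1 at 63, total 324; lower one of the 63's by 1 (still > 29) to reach 323.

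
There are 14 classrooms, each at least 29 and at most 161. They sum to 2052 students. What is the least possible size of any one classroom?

29

Minimizing one value means maximizing the remaining 13.
The other 13 can take up 13 × 161 = 2093 ≥ 2052 − 29, so one classroom can sit at its floor of 29.
Achievable: one at 29 and the other 13 totalling 2023, which fits since 13 × 29 ≤ 2023 ≤ 13 × 161.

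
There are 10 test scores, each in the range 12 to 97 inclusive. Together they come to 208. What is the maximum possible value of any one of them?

To make one score as large as possible, make the other 9 as small as possible.
The other 9 contribute at least 9 × 12 = 108, leaving at most 208 − 108 = 100.
But each score is capped at 97, so the maximum is 97.
Achievable: one at 97 and the other 9 totalling 111, which fits since 9 × 12 ≤ 111 ≤ 9 × 97.

97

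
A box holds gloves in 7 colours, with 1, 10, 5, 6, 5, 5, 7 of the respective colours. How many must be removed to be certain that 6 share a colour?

32

In the worst case you take as many as possible of each colour without reaching 6: 1 + 5 + 5 + 5 + 5 + 5 + 5 = 31.
The next one must give 6 of some colour, so 31 + 1 = 32.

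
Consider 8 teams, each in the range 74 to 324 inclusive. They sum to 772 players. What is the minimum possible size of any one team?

74

Minimizing one value means maximizing the remaining 7.
The other 7 can take up 7 × 324 = 2268 ≥ 772 − 74, so one team can sit at its floor of 74.
Achievable: one at 74 and the other 7 totalling 698, which fits since 7 × 74 ≤ 698 ≤ 7 × 324.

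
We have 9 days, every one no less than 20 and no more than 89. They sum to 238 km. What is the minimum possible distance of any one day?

To make one day as small as possible, make the other 8 as large as possible.
The other 8 can take up 8 × 89 = 712 ≥ 238 − 20, so one day can sit at its floor of 20.
Achievable: one at 20 and the other 8 totalling 218, which fits since 8 × 20 ≤ 218 ≤ 8 × 89.

20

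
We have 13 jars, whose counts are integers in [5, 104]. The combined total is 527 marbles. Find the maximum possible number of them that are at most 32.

Each value at 32 or below falls at least 104 − 32 = 72 short of the ceiling 104.
The ceiling total is 13 × 104 = 1352, and we need 527, so at most ⌊(1352 − 527)/72⌋ = 11 can be that low.
k = 11 is achieved by 11 values at 32 and 2 at 104, total 560; lower one of the 104's by 33 (still > 32) to reach 527.

11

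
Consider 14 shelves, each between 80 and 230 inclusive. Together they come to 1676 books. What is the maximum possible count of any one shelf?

230

Maximizing one value means minimizing the remaining 13.
The other 13 contribute at least 13 × 80 = 1040, leaving at most 1676 − 1040 = 636.
But each shelf is capped at 230, so the maximum is 230.
Achievable: one at 230 and the other 13 totalling 1446, which fits since 13 × 80 ≤ 1446 ≤ 13 × 230.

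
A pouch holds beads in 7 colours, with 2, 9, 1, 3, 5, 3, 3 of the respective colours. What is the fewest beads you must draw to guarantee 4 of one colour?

In the worst case you take as many as possible of each colour without reaching 4: 2 + 3 + 1 + 3 + 3 + 3 + 3 = 18.
The next one must give 4 of some colour, so 18 + 1 = 19.

19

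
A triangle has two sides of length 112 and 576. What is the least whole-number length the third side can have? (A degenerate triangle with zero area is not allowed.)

465

The third side must exceed |112 − 576| = 464.
The smallest integer above 464 is 465.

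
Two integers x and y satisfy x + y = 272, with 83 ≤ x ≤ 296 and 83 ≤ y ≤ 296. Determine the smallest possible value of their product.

Since x + y is fixed, pushing one of them to its bound minimizes the product.
At the endpoint x = 83, y = 272 − 83 = 189, so xy = 83 × 189 = 15687.

15687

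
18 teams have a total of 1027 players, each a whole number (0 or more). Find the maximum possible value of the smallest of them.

57

The average is 1027/18 < 58, so some value is ≤ 57.
Taking 17 copies of 57 and 1 copy of 58 gives exactly 1027, so 57 is attained.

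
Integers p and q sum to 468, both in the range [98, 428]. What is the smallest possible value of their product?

36260

For a fixed sum, pq is smallest when p and q are as far apart as possible.
At the endpoint p = 98, q = 468 − 98 = 370, so pq = 98 × 370 = 36260.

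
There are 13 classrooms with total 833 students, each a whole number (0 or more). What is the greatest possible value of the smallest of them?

64

The average is 833/13 < 65, so some value is ≤ 64.
Achievable: 12 of them at 64 and 1 at 65 total 833.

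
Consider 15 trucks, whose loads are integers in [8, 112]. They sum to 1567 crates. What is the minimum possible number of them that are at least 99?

7

Suppose at most 15 − j of them reach 99; then j values are ≤ 98 and the rest ≤ 112.
The total is then ≤ 98·j + 112·(15 − j) = 1680 − 14j. For this to be ≥ 1567 we need j ≤ 8, so at least 15 − 8 = 7 must reach 99.
Exactly 7 works: 7 values at 112 and 8 at 98 total 1568; lower one of the high values by 1 (still ≥ 99) to hit 1567.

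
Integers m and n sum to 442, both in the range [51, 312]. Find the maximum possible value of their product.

48841

mn = m(442 − m) is maximized when m is as near 442/2 as the bounds allow.
Taking m = 221 and n = 221 (both in [51, 312]) gives mn = 48841.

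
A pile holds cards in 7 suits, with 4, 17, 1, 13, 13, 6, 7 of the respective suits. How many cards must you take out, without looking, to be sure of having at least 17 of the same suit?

61

In the worst case you take as many as possible of each suit without reaching 17: 4 + 16 + 1 + 13 + 13 + 6 + 7 = 60.
The next one must give 17 of some suit, so 60 + 1 = 61.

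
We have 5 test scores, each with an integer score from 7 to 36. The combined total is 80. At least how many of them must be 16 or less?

1

Let j be the number exceeding 16. Then the total is ≥ 17·j + 7·(5 − j) = 35 + 10j.
So 10j ≤ 45 and j ≤ 4; hence at least 5 − 4 = 1 are ≤ 16.
Exactly 1 works: 1 value at 7 and 4 at 17 total 75; raise one of the low values by 5 (still ≤ 16) to hit 80.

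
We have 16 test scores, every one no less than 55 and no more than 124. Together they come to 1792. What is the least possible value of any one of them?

Minimizing one value means maximizing the remaining 15.
The other 15 can take up 15 × 124 = 1860 ≥ 1792 − 55, so one score can sit at its floor of 55.
Achievable: one at 55 and the other 15 totalling 1737, which fits since 15 × 55 ≤ 1737 ≤ 15 × 124.

55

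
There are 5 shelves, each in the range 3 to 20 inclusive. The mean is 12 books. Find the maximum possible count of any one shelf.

To make one shelf as large as possible, make the other 4 as small as possible.
The total is 5 × 12 = 60.
The other 4 contribute at least 4 × 3 = 12, leaving at most 60 − 12 = 48.
But each shelf is capped at 20, so the maximum is 20.
Achievable: one at 20 and the other 4 totalling 40, which fits since 4 × 3 ≤ 40 ≤ 4 × 20.

20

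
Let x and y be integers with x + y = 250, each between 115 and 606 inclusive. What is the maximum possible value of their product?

15625

With x + y fixed, xy peaks when the two are closest together.
Taking x = 125 and y = 125 (both in [115, 606]) gives xy = 15625.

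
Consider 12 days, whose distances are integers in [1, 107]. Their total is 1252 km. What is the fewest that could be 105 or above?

2

Each value short of 105 is at most 104, costing at least 107 − 104 = 3 against the maximum total of 1284.
We can afford to lose at most 1284 − 1252 = 32, so at most ⌊32/3⌋ = 10 fall short, and at least 2 are ≥ 105.
Exactly 2 works: 2 values at 107 and 10 at 104 total 1254; lower one of the high values by 2 (still ≥ 105) to hit 1252.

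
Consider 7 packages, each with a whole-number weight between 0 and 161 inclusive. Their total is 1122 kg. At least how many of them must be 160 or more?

5

Each value short of 160 is at most 159, costing at least 161 − 159 = 2 against the maximum total of 1127.
We can afford to lose at most 1127 − 1122 = 5, so at most ⌊5/2⌋ = 2 fall short, and at least 5 are ≥ 160.
Exactly 5 works: 5 values at 161 and 2 at 159 total 1123; lower one of the high values by 1 (still ≥ 160) to hit 1122.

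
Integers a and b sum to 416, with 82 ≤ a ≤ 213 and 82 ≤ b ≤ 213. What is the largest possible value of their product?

43264

For a fixed sum, the product ab is largest when a and b are as close as possible.
Taking a = 208 and b = 208 (both in [82, 213]) gives ab = 43264.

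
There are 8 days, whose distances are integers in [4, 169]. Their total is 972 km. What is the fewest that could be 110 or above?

2

Each value short of 110 is at most 109, costing at least 169 − 109 = 60 against the maximum total of 1352.
We can afford to lose at most 1352 − 972 = 380, so at most ⌊380/60⌋ = 6 fall short, and at least 2 are ≥ 110.
Exactly 2 works: 2 values at 169 and 6 at 109 total 992; lower one of the high values by 20 (still ≥ 110) to hit 972.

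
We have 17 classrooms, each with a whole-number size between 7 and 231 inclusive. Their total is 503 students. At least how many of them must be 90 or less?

13

If only k of them are at most 90, the other 17 − k are at least 91, so the total is at least (17 − k)·91 + k·7.
This is ≤ 503, so (17 − k)·91 + 7k ≤ 503, which gives k ≥ 13.
Exactly 13 works: 13 values at 7 and 4 at 91 total 455; raise one of the low values by 48 (still ≤ 90) to hit 503.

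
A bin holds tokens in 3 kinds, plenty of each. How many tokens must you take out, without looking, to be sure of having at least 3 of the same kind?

7

You could draw 2 of every kind without reaching 3 of any — 6 in all.
One more forces 3 of some kind, so 6 + 1 = 7.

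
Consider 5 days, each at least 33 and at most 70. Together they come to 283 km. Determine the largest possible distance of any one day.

Maximizing one value means minimizing the remaining 4.
The other 4 contribute at least 4 × 33 = 132, leaving at most 283 − 132 = 151.
But each day is capped at 70, so the maximum is 70.
Achievable: one at 70 and the other 4 totalling 213, which fits since 4 × 33 ≤ 213 ≤ 4 × 70.

70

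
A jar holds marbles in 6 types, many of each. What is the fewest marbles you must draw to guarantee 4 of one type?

You could draw 3 of every type without reaching 4 of any — 18 in all.
One more forces 4 of some type, so 18 + 1 = 19.

19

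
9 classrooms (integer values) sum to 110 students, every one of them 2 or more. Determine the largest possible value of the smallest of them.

12

If every one of the 9 were at least 13, the total would be at least 9 × 13 = 117 > 110.
Achievable: 7 of them at 12 and 2 at 13 total 110.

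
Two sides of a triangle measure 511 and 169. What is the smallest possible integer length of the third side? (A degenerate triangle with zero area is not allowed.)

343

The third side must exceed |511 − 169| = 342.
The smallest integer above 342 is 343.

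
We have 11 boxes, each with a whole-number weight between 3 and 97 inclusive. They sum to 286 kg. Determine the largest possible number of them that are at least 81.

With k values at 81 or above and the rest at least 3, the sum is at least 33 + 78k.
Since the sum is 286, we need 78k ≤ 253, i.e. k ≤ 3.
k = 3 is achieved by 3 values at 81 and 8 at 3, total 267; add 19 to one value (staying below 81) to reach 286.

3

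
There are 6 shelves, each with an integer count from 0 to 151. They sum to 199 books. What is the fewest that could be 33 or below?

1

Each value above 33 is at least 34, contributing at least 34 − 0 = 34 above the floor 0.
The sum exceeds the floor total 0 by 199, so at most ⌊199/34⌋ = 5 exceed 33, and at least 1 are ≤ 33.
Exactly 1 works: 1 value at 0 and 5 at 34 total 170; raise one of the low values by 29 (still ≤ 33) to hit 199.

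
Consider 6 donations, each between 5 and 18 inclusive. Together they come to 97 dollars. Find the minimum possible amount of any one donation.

Minimizing one value means maximizing the remaining 5.
The other 5 contribute at most 5 × 18 = 90, leaving at least 97 − 90 = 7.
Since 7 ≥ 5, this is achievable: one at 7 and 5 at 18.

7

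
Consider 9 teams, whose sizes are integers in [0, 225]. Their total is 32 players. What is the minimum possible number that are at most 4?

3

If only k of them are at most 4, the other 9 − k are at least 5, so the total is at least (9 − k)·5 + k·0.
This is ≤ 32, so (9 − k)·5 + 0k ≤ 32, which gives k ≥ 3.
Exactly 3 works: 3 values at 0 and 6 at 5 total 30; raise one of the low values by 2 (still ≤ 4) to hit 32.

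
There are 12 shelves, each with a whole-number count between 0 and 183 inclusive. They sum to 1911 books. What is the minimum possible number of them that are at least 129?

7

If only k of them are at least 129, the other 12 − k are at most 128, so the total is at most k·183 + (12 − k)·128.
This must reach 1911, so k·183 + (12 − k)·128 ≥ 1911, giving k ≥ 7.
Exactly 7 works: 7 values at 183 and 5 at 128 total 1921; lower one of the high values by 10 (still ≥ 129) to hit 1911.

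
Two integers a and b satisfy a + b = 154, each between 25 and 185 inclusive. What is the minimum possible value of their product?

3225

For a fixed sum, ab is smallest when a and b are as far apart as possible.
At the endpoint a = 25, b = 154 − 25 = 129, so ab = 25 × 129 = 3225.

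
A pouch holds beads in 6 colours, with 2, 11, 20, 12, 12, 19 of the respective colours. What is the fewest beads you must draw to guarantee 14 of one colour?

64

In the worst case you take as many as possible of each colour without reaching 14: 2 + 11 + 13 + 12 + 12 + 13 = 63.
The next one must give 14 of some colour, so 63 + 1 = 64.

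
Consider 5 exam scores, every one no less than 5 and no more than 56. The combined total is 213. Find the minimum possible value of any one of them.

5

Minimizing one value means maximizing the remaining 4.
The other 4 can take up 4 × 56 = 224 ≥ 213 − 5, so one score can sit at its floor of 5.
Achievable: one at 5 and the other 4 totalling 208, which fits since 4 × 5 ≤ 208 ≤ 4 × 56.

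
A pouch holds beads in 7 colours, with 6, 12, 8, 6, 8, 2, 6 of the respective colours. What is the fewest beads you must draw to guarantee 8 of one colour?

In the worst case you take as many as possible of each colour without reaching 8: 6 + 7 + 7 + 6 + 7 + 2 + 6 = 41.
The next one must give 8 of some colour, so 41 + 1 = 42.

42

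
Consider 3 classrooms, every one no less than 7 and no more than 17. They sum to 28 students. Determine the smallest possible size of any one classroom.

7

To make one classroom as small as possible, make the other 2 as large as possible.
The other 2 can take up 2 × 17 = 34 ≥ 28 − 7, so one classroom can sit at its floor of 7.
Achievable: one at 7 and the other 2 totalling 21, which fits since 2 × 7 ≤ 21 ≤ 2 × 17.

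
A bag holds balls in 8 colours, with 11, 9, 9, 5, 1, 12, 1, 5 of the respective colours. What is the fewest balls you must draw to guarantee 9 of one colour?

45

In the worst case you take as many as possible of each colour without reaching 9: 8 + 8 + 8 + 5 + 1 + 8 + 1 + 5 = 44.
The next one must give 9 of some colour, so 44 + 1 = 45.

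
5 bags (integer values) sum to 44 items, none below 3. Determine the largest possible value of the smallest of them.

If every one of the 5 were at least 9, the total would be at least 5 × 9 = 45 > 44.
Achievable: 1 of them at 8 and 4 at 9 total 44.

8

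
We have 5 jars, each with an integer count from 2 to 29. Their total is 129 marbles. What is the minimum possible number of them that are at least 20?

Each value short of 20 is at most 19, costing at least 29 − 19 = 10 against the maximum total of 145.
We can afford to lose at most 145 − 129 = 16, so at most ⌊16/10⌋ = 1 fall short, and at least 4 are ≥ 20.
Exactly 4 works: 4 values at 29 and 1 at 19 total 135; lower one of the high values by 6 (still ≥ 20) to hit 129.

4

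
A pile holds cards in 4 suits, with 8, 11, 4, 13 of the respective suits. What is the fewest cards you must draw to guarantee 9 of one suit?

29

In the worst case you take as many as possible of each suit without reaching 9: 8 + 8 + 4 + 8 = 28.
The next one must give 9 of some suit, so 28 + 1 = 29.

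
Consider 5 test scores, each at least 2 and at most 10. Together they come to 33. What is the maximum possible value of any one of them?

10

To make one score as large as possible, make the other 4 as small as possible.
The other 4 contribute at least 4 × 2 = 8, leaving at most 33 − 8 = 25.
But each score is capped at 10, so the maximum is 10.
Achievable: one at 10 and the other 4 totalling 23, which fits since 4 × 2 ≤ 23 ≤ 4 × 10.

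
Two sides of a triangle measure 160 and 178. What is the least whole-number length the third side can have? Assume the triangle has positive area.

19

The third side must exceed |160 − 178| = 18.
The smallest integer above 18 is 19.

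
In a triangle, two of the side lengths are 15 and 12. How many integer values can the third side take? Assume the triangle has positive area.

23

The triangle inequality gives |15 − 12| < c < 15 + 12, i.e. 3 < c < 27.
So c can be any integer from 4 to 26: 23 values.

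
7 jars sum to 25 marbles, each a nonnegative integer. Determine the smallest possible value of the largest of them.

4

The average is 25/7 > 3, so not all 7 can be 3 or less; the largest is ≥ 4.
Achievable: 4 of them at 4 and 3 at 3 total 25.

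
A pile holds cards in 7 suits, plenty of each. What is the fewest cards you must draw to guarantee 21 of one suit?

In the worst case you draw 20 of each of the 7 suits: 7 × 20 = 140.
One more forces 21 of some suit, so 140 + 1 = 141.

141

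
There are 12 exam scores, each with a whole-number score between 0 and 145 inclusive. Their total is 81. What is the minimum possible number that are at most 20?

Each value above 20 is at least 21, contributing at least 21 − 0 = 21 above the floor 0.
The sum exceeds the floor total 0 by 81, so at most ⌊81/21⌋ = 3 exceed 20, and at least 9 are ≤ 20.
Exactly 9 works: 9 values at 0 and 3 at 21 total 63; raise one of the low values by 18 (still ≤ 20) to hit 81.

9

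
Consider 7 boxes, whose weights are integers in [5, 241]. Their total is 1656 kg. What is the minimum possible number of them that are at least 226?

Suppose at most 7 − j of them reach 226; then j values are ≤ 225 and the rest ≤ 241.
The total is then ≤ 225·j + 241·(7 − j) = 1687 − 16j. For this to be ≥ 1656 we need j ≤ 1, so at least 7 − 1 = 6 must reach 226.
Exactly 6 works: 6 values at 241 and 1 at 225 total 1671; lower one of the high values by 15 (still ≥ 226) to hit 1656.

6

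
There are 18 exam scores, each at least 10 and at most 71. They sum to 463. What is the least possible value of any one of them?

To make one score as small as possible, make the other 17 as large as possible.
The other 17 can take up 17 × 71 = 1207 ≥ 463 − 10, so one score can sit at its floor of 10.
Achievable: one at 10 and the other 17 totalling 453, which fits since 17 × 10 ≤ 453 ≤ 17 × 71.

10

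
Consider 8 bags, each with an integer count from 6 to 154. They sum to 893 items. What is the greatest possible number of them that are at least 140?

Suppose k of them are at least 140. Those contribute at least 140 each and the other 8 − k at least 6 each.
So the total is at least 140k + 6(8 − k) = 48 + 134k. This must be ≤ 893, giving k ≤ 6.
k = 6 is achieved by 6 values at 140 and 2 at 6, total 852; add 41 to one value (staying below 140) to reach 893.

6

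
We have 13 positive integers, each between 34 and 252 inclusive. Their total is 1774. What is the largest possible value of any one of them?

To make one integer as large as possible, make the other 12 as small as possible.
The other 12 contribute at least 12 × 34 = 408, leaving at most 1774 − 408 = 1366.
But each integer is capped at 252, so the maximum is 252.
Achievable: one at 252 and the other 12 totalling 1522, which fits since 12 × 34 ≤ 1522 ≤ 12 × 252.

252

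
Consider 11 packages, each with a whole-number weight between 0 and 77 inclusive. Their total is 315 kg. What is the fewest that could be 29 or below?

1

If only k of them are at most 29, the other 11 − k are at least 30, so the total is at least (11 − k)·30 + k·0.
This is ≤ 315, so (11 − k)·30 + 0k ≤ 315, which gives k ≥ 1.
Exactly 1 works: 1 value at 0 and 10 at 30 total 300; raise one of the low values by 15 (still ≤ 29) to hit 315.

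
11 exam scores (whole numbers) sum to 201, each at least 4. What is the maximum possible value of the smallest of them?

18

The average is 201/11 < 19, so some value is ≤ 18.
Equality holds with 8 values of 18 and 3 values of 19.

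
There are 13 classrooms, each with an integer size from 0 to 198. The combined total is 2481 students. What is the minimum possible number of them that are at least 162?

11

Suppose at most 13 − j of them reach 162; then j values are ≤ 161 and the rest ≤ 198.
The total is then ≤ 161·j + 198·(13 − j) = 2574 − 37j. For this to be ≥ 2481 we need j ≤ 2, so at least 13 − 2 = 11 must reach 162.
Exactly 11 works: 11 values at 198 and 2 at 161 total 2500; lower one of the high values by 19 (still ≥ 162) to hit 2481.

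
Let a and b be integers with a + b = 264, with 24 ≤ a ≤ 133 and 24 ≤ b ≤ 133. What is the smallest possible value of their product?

For a fixed sum, ab is smallest when a and b are as far apart as possible.
The extreme feasible split is a = 131, b = 133, giving ab = 17423.

17423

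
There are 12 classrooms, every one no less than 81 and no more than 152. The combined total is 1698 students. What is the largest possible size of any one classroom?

To make one classroom as large as possible, make the other 11 as small as possible.
The other 11 contribute at least 11 × 81 = 891, leaving at most 1698 − 891 = 807.
But each classroom is capped at 152, so the maximum is 152.
Achievable: one at 152 and the other 11 totalling 1546, which fits since 11 × 81 ≤ 1546 ≤ 11 × 152.

152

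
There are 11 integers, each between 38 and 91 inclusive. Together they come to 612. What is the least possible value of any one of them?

38

Minimizing one value means maximizing the remaining 10.
The other 10 can take up 10 × 91 = 910 ≥ 612 − 38, so one integer can sit at its floor of 38.
Achievable: one at 38 and the other 10 totalling 574, which fits since 10 × 38 ≤ 574 ≤ 10 × 91.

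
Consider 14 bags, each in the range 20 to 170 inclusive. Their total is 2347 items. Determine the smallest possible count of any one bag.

To make one bag as small as possible, make the other 13 as large as possible.
The other 13 contribute at most 13 × 170 = 2210, leaving at least 2347 − 2210 = 137.
Since 137 ≥ 20, this is achievable: one at 137 and 13 at 170.

137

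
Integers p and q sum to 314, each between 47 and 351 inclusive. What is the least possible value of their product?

Since p + q is fixed, pushing one of them to its bound minimizes the product.
The extreme feasible split is p = 47, q = 267, giving pq = 12549.

12549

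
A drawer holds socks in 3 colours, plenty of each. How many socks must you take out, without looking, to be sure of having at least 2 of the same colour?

4

In the worst case you draw 1 of each of the 3 colours: 3 × 1 = 3.
One more forces 2 of some colour, so 3 + 1 = 4.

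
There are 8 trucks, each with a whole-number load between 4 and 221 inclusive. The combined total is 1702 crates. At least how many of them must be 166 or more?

7

Suppose at most 8 − j of them reach 166; then j values are ≤ 165 and the rest ≤ 221.
The total is then ≤ 165·j + 221·(8 − j) = 1768 − 56j. For this to be ≥ 1702 we need j ≤ 1, so at least 8 − 1 = 7 must reach 166.
Exactly 7 works: 7 values at 221 and 1 at 165 total 1712; lower one of the high values by 10 (still ≥ 166) to hit 1702.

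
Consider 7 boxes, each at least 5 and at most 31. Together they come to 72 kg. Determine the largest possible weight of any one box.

31

Maximizing one value means minimizing the remaining 6.
The other 6 contribute at least 6 × 5 = 30, leaving at most 72 − 30 = 42.
But each box is capped at 31, so the maximum is 31.
Achievable: one at 31 and the other 6 totalling 41, which fits since 6 × 5 ≤ 41 ≤ 6 × 31.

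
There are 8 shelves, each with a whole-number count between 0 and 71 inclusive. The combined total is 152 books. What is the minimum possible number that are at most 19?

Each value above 19 is at least 20, contributing at least 20 − 0 = 20 above the floor 0.
The sum exceeds the floor total 0 by 152, so at most ⌊152/20⌋ = 7 exceed 19, and at least 1 are ≤ 19.
Exactly 1 works: 1 value at 0 and 7 at 20 total 140; raise one of the low values by 12 (still ≤ 19) to hit 152.

1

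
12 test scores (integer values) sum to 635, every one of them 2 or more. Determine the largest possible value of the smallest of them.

The average is 635/12 < 53, so some value is ≤ 52.
Taking 1 copy of 52 and 11 copies of 53 gives exactly 635, so 52 is attained.

52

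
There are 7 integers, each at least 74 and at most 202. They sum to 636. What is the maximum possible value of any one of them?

192

To make one integer as large as possible, make the other 6 as small as possible.
The other 6 contribute at least 6 × 74 = 444, leaving at most 636 − 444 = 192.
Since 192 ≤ 202, this is achievable: one at 192 and 6 at 74.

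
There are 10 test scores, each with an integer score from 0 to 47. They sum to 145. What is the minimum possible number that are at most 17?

Let j be the number exceeding 17. Then the total is ≥ 18·j + 0·(10 − j) = 0 + 18j.
So 18j ≤ 145 and j ≤ 8; hence at least 10 − 8 = 2 are ≤ 17.
Exactly 2 works: 2 values at 0 and 8 at 18 total 144; raise one of the low values by 1 (still ≤ 17) to hit 145.

2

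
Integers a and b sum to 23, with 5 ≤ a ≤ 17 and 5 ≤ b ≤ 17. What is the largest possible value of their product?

132

ab = a(23 − a) is maximized when a is as near 23/2 as the bounds allow.
Taking a = 11 and b = 12 (both in [5, 17]) gives ab = 132.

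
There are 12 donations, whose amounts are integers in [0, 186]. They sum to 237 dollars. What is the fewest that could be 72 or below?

9

Each value above 72 is at least 73, contributing at least 73 − 0 = 73 above the floor 0.
The sum exceeds the floor total 0 by 237, so at most ⌊237/73⌋ = 3 exceed 72, and at least 9 are ≤ 72.
Exactly 9 works: 9 values at 0 and 3 at 73 total 219; raise one of the low values by 18 (still ≤ 72) to hit 237.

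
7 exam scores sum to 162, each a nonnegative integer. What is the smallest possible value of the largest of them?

24

Some value must be at least ⌈162/7⌉ = 24, since 7 × 23 = 161 < 162.
Achievable: 1 of them at 24 and 6 at 23 total 162.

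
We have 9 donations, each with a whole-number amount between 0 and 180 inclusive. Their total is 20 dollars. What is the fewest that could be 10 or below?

Let j be the number exceeding 10. Then the total is ≥ 11·j + 0·(9 − j) = 0 + 11j.
So 11j ≤ 20 and j ≤ 1; hence at least 9 − 1 = 8 are ≤ 10.
Exactly 8 works: 8 values at 0 and 1 at 11 total 11; raise one of the low values by 9 (still ≤ 10) to hit 20.

8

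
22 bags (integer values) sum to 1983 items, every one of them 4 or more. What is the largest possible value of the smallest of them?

90

The 22 values sum to 1983, so their minimum is at most ⌊1983/22⌋ = 90.
Taking 19 copies of 90 and 3 copies of 91 gives exactly 1983, so 90 is attained.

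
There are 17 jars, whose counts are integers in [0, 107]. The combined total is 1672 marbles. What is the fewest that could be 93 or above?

8

Suppose at most 17 − j of them reach 93; then j values are ≤ 92 and the rest ≤ 107.
The total is then ≤ 92·j + 107·(17 − j) = 1819 − 15j. For this to be ≥ 1672 we need j ≤ 9, so at least 17 − 9 = 8 must reach 93.
Exactly 8 works: 8 values at 107 and 9 at 92 total 1684; lower one of the high values by 12 (still ≥ 93) to hit 1672.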